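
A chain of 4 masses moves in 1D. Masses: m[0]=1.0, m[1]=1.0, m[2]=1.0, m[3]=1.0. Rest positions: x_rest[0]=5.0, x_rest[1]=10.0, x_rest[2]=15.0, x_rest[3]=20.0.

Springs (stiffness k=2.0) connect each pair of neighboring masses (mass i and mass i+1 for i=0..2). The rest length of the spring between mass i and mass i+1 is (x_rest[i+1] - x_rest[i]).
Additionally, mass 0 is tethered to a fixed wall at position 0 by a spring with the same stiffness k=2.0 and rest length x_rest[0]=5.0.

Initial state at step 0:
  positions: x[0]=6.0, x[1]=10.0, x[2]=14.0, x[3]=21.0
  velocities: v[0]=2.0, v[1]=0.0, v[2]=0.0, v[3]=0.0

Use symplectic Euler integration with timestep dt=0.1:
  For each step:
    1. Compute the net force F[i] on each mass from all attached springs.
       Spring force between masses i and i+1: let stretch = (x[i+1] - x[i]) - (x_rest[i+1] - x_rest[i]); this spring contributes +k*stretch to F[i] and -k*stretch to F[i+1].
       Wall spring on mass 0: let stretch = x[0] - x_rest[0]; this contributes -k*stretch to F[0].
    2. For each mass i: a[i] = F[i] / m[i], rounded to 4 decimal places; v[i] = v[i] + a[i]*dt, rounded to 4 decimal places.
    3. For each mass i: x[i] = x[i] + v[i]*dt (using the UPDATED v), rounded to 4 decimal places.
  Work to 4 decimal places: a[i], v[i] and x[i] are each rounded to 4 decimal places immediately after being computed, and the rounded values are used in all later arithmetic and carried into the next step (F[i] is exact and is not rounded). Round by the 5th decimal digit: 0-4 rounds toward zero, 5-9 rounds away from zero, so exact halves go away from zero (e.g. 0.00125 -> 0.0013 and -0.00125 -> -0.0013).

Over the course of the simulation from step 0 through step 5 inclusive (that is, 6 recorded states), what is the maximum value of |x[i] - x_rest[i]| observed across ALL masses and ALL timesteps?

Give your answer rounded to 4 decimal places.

Step 0: x=[6.0000 10.0000 14.0000 21.0000] v=[2.0000 0.0000 0.0000 0.0000]
Step 1: x=[6.1600 10.0000 14.0600 20.9600] v=[1.6000 0.0000 0.6000 -0.4000]
Step 2: x=[6.2736 10.0044 14.1768 20.8820] v=[1.1360 0.0440 1.1680 -0.7800]
Step 3: x=[6.3363 10.0176 14.3443 20.7699] v=[0.6274 0.1323 1.6746 -1.1210]
Step 4: x=[6.3459 10.0437 14.5537 20.6293] v=[0.0964 0.2614 2.0944 -1.4061]
Step 5: x=[6.3026 10.0861 14.7945 20.4672] v=[-0.4332 0.4238 2.4075 -1.6212]
Max displacement = 1.3459

Answer: 1.3459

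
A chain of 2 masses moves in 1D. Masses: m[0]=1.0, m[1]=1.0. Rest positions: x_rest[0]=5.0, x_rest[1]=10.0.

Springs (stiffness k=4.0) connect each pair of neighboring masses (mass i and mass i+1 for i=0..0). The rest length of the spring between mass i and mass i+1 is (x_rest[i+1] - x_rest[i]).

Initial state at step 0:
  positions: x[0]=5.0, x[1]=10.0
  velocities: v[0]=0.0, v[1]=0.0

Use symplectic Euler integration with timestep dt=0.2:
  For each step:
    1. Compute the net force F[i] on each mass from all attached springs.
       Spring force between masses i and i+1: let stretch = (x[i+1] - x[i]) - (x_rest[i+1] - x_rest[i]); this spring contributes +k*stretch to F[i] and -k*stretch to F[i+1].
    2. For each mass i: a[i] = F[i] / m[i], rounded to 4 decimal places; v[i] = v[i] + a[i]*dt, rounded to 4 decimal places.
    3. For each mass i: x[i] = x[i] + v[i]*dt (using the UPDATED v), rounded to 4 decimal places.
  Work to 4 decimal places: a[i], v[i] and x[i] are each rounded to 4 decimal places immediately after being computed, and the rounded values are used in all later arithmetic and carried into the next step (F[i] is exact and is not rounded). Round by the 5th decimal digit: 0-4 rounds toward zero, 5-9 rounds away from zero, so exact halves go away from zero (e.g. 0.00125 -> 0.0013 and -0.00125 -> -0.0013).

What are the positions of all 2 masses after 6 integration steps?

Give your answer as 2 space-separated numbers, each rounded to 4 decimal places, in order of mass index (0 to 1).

Step 0: x=[5.0000 10.0000] v=[0.0000 0.0000]
Step 1: x=[5.0000 10.0000] v=[0.0000 0.0000]
Step 2: x=[5.0000 10.0000] v=[0.0000 0.0000]
Step 3: x=[5.0000 10.0000] v=[0.0000 0.0000]
Step 4: x=[5.0000 10.0000] v=[0.0000 0.0000]
Step 5: x=[5.0000 10.0000] v=[0.0000 0.0000]
Step 6: x=[5.0000 10.0000] v=[0.0000 0.0000]

Answer: 5.0000 10.0000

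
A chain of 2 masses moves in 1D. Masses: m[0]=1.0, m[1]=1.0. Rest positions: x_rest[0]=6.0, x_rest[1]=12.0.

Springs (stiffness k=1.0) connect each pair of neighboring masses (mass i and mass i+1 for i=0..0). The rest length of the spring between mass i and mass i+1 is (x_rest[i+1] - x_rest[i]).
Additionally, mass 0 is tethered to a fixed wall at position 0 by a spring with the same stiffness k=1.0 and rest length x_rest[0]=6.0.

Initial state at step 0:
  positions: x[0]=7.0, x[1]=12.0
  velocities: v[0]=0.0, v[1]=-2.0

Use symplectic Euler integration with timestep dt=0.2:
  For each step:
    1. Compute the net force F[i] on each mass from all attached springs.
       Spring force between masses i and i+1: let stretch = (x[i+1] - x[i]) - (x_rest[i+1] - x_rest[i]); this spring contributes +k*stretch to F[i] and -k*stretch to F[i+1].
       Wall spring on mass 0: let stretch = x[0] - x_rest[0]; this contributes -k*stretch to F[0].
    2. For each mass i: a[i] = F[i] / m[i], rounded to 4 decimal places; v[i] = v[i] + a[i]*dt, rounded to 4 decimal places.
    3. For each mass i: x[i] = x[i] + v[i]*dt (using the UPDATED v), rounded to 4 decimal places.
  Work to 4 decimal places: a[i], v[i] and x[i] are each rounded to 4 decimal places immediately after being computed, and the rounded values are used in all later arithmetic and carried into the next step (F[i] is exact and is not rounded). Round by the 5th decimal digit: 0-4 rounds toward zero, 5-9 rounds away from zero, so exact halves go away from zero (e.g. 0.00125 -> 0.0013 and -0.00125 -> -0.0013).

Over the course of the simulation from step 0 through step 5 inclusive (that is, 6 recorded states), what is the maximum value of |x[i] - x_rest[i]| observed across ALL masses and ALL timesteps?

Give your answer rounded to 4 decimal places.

Step 0: x=[7.0000 12.0000] v=[0.0000 -2.0000]
Step 1: x=[6.9200 11.6400] v=[-0.4000 -1.8000]
Step 2: x=[6.7520 11.3312] v=[-0.8400 -1.5440]
Step 3: x=[6.4971 11.0792] v=[-1.2746 -1.2598]
Step 4: x=[6.1656 10.8840] v=[-1.6576 -0.9762]
Step 5: x=[5.7762 10.7400] v=[-1.9470 -0.7199]
Max displacement = 1.2600

Answer: 1.2600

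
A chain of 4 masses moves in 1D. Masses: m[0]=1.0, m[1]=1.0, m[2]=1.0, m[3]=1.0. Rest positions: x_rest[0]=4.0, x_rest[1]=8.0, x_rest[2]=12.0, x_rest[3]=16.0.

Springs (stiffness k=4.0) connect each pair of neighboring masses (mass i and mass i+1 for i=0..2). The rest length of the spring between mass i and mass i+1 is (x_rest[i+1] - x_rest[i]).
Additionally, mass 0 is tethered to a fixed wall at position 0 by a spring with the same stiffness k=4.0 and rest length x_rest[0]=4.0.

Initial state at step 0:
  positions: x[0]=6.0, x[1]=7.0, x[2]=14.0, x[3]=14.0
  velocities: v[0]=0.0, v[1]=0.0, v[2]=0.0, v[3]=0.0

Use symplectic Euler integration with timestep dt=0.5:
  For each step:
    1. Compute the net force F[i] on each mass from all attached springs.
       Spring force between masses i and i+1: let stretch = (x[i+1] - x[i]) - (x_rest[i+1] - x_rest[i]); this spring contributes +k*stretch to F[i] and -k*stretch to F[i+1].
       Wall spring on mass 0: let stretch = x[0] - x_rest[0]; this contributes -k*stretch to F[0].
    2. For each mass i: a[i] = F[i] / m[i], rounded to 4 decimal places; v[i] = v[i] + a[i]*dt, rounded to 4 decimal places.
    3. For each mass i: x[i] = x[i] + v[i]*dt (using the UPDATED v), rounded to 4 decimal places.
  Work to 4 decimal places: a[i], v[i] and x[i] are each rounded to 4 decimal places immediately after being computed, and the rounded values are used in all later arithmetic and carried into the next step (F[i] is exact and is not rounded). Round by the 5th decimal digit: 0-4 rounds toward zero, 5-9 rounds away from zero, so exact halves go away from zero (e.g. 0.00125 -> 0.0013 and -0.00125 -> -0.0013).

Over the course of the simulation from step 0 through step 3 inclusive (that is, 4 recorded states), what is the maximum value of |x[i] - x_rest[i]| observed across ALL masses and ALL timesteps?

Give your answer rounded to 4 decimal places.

Answer: 7.0000

Derivation:
Step 0: x=[6.0000 7.0000 14.0000 14.0000] v=[0.0000 0.0000 0.0000 0.0000]
Step 1: x=[1.0000 13.0000 7.0000 18.0000] v=[-10.0000 12.0000 -14.0000 8.0000]
Step 2: x=[7.0000 1.0000 17.0000 15.0000] v=[12.0000 -24.0000 20.0000 -6.0000]
Step 3: x=[0.0000 11.0000 9.0000 18.0000] v=[-14.0000 20.0000 -16.0000 6.0000]
Max displacement = 7.0000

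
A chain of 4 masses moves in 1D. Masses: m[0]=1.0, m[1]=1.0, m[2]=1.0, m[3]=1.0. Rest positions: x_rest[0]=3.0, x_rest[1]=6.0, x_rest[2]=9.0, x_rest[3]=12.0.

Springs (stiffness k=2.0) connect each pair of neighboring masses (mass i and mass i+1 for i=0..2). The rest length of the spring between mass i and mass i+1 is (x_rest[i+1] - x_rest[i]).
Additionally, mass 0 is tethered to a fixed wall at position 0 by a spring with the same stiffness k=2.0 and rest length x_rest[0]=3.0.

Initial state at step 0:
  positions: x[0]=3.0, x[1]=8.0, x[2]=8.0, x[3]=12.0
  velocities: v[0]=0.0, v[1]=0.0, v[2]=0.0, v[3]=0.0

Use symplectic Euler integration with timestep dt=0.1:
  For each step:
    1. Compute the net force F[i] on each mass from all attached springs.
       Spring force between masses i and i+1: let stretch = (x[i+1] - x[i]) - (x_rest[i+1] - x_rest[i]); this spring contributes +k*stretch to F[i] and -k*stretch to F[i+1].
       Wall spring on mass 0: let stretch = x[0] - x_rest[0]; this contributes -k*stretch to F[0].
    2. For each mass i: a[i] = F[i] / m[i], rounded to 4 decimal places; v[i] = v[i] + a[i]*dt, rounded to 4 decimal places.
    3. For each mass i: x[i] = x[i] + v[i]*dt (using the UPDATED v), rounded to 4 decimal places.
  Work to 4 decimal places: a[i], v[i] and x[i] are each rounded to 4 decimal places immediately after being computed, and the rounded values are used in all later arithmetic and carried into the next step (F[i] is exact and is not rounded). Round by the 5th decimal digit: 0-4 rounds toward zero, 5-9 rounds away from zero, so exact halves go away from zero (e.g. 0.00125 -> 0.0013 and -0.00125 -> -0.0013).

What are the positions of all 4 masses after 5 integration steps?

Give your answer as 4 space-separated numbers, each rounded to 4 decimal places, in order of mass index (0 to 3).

Step 0: x=[3.0000 8.0000 8.0000 12.0000] v=[0.0000 0.0000 0.0000 0.0000]
Step 1: x=[3.0400 7.9000 8.0800 11.9800] v=[0.4000 -1.0000 0.8000 -0.2000]
Step 2: x=[3.1164 7.7064 8.2344 11.9420] v=[0.7640 -1.9360 1.5440 -0.3800]
Step 3: x=[3.2223 7.4316 8.4524 11.8899] v=[1.0587 -2.7484 2.1799 -0.5215]
Step 4: x=[3.3479 7.0930 8.7187 11.8290] v=[1.2561 -3.3861 2.6632 -0.6090]
Step 5: x=[3.4815 6.7120 9.0147 11.7659] v=[1.3355 -3.8100 2.9601 -0.6311]

Answer: 3.4815 6.7120 9.0147 11.7659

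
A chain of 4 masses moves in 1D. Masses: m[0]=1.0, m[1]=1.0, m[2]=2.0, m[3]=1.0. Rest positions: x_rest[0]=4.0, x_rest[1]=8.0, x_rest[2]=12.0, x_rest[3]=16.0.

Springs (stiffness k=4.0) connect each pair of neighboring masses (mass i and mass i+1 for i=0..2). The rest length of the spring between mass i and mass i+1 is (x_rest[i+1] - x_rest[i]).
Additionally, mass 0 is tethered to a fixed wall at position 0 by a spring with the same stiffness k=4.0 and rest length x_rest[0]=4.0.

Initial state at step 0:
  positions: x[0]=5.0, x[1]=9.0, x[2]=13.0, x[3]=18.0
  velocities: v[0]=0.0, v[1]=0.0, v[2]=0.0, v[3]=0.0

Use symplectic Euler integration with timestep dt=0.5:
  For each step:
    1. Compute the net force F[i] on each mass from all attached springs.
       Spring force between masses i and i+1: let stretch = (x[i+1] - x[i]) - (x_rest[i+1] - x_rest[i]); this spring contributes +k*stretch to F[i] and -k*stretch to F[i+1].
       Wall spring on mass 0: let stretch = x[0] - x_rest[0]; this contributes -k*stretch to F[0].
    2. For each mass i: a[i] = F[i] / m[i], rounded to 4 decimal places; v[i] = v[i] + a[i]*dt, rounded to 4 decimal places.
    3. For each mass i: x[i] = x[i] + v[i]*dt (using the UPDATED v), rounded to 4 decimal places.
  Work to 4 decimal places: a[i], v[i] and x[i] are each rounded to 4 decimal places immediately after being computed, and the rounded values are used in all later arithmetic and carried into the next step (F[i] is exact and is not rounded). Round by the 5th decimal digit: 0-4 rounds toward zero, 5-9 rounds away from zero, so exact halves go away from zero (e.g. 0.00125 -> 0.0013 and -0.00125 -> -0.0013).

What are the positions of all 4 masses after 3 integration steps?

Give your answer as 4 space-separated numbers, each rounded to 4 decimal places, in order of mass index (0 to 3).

Answer: 4.5000 8.5000 12.5000 17.0000

Derivation:
Step 0: x=[5.0000 9.0000 13.0000 18.0000] v=[0.0000 0.0000 0.0000 0.0000]
Step 1: x=[4.0000 9.0000 13.5000 17.0000] v=[-2.0000 0.0000 1.0000 -2.0000]
Step 2: x=[4.0000 8.5000 13.5000 16.5000] v=[0.0000 -1.0000 0.0000 -1.0000]
Step 3: x=[4.5000 8.5000 12.5000 17.0000] v=[1.0000 0.0000 -2.0000 1.0000]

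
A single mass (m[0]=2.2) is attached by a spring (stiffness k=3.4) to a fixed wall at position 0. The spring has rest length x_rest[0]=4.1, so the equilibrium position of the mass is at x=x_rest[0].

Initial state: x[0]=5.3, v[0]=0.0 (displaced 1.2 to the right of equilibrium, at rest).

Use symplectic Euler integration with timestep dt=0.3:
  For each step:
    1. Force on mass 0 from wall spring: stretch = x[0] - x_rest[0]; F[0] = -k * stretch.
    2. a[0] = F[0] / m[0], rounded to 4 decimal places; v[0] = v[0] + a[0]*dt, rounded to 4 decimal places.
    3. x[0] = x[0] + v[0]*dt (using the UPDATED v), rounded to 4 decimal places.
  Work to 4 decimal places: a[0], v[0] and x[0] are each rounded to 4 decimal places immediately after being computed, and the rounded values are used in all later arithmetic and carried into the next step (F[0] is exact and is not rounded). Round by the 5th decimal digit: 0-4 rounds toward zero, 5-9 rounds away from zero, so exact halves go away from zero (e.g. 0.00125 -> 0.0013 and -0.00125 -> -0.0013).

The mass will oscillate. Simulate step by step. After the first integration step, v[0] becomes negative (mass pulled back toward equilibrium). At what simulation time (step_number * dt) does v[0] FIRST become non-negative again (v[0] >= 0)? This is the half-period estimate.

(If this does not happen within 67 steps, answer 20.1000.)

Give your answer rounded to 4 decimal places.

Answer: 2.7000

Derivation:
Step 0: x=[5.3000] v=[0.0000]
Step 1: x=[5.1331] v=[-0.5564]
Step 2: x=[4.8225] v=[-1.0354]
Step 3: x=[4.4114] v=[-1.3704]
Step 4: x=[3.9570] v=[-1.5148]
Step 5: x=[3.5225] v=[-1.4485]
Step 6: x=[3.1683] v=[-1.1808]
Step 7: x=[2.9437] v=[-0.7488]
Step 8: x=[2.8799] v=[-0.2127]
Step 9: x=[2.9858] v=[0.3530]
First v>=0 after going negative at step 9, time=2.7000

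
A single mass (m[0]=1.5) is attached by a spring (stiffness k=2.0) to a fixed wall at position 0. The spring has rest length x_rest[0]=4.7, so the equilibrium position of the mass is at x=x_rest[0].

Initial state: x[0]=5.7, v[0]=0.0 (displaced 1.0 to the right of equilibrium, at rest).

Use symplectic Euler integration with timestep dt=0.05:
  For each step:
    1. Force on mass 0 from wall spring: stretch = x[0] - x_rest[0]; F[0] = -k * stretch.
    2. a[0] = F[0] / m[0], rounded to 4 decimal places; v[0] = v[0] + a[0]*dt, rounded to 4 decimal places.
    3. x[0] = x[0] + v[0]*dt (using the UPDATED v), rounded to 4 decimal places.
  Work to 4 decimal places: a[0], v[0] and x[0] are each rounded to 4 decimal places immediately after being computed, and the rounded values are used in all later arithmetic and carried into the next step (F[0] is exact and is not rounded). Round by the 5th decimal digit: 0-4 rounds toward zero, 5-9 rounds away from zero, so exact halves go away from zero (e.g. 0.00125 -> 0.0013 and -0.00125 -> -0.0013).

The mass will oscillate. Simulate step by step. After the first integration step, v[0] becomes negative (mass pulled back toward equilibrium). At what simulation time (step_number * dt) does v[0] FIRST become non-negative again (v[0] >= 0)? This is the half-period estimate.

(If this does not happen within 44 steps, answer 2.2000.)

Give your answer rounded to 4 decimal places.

Step 0: x=[5.7000] v=[0.0000]
Step 1: x=[5.6967] v=[-0.0667]
Step 2: x=[5.6900] v=[-0.1331]
Step 3: x=[5.6800] v=[-0.1991]
Step 4: x=[5.6668] v=[-0.2644]
Step 5: x=[5.6504] v=[-0.3289]
Step 6: x=[5.6308] v=[-0.3923]
Step 7: x=[5.6081] v=[-0.4544]
Step 8: x=[5.5824] v=[-0.5149]
Step 9: x=[5.5537] v=[-0.5737]
Step 10: x=[5.5222] v=[-0.6306]
Step 11: x=[5.4879] v=[-0.6854]
Step 12: x=[5.4510] v=[-0.7379]
Step 13: x=[5.4116] v=[-0.7880]
Step 14: x=[5.3698] v=[-0.8354]
Step 15: x=[5.3258] v=[-0.8801]
Step 16: x=[5.2797] v=[-0.9218]
Step 17: x=[5.2317] v=[-0.9604]
Step 18: x=[5.1819] v=[-0.9958]
Step 19: x=[5.1305] v=[-1.0279]
Step 20: x=[5.0777] v=[-1.0566]
Step 21: x=[5.0236] v=[-1.0818]
Step 22: x=[4.9684] v=[-1.1034]
Step 23: x=[4.9123] v=[-1.1213]
Step 24: x=[4.8555] v=[-1.1355]
Step 25: x=[4.7982] v=[-1.1459]
Step 26: x=[4.7406] v=[-1.1524]
Step 27: x=[4.6828] v=[-1.1551]
Step 28: x=[4.6251] v=[-1.1540]
Step 29: x=[4.5677] v=[-1.1490]
Step 30: x=[4.5107] v=[-1.1402]
Step 31: x=[4.4543] v=[-1.1276]
Step 32: x=[4.3987] v=[-1.1112]
Step 33: x=[4.3441] v=[-1.0911]
Step 34: x=[4.2907] v=[-1.0674]
Step 35: x=[4.2387] v=[-1.0401]
Step 36: x=[4.1882] v=[-1.0093]
Step 37: x=[4.1394] v=[-0.9752]
Step 38: x=[4.0925] v=[-0.9378]
Step 39: x=[4.0476] v=[-0.8973]
Step 40: x=[4.0049] v=[-0.8538]
Step 41: x=[3.9645] v=[-0.8075]
Step 42: x=[3.9266] v=[-0.7585]
Step 43: x=[3.8913] v=[-0.7069]
Step 44: x=[3.8587] v=[-0.6530]
v[0] did not become non-negative within 44 steps; using fallback time=2.2000

Answer: 2.2000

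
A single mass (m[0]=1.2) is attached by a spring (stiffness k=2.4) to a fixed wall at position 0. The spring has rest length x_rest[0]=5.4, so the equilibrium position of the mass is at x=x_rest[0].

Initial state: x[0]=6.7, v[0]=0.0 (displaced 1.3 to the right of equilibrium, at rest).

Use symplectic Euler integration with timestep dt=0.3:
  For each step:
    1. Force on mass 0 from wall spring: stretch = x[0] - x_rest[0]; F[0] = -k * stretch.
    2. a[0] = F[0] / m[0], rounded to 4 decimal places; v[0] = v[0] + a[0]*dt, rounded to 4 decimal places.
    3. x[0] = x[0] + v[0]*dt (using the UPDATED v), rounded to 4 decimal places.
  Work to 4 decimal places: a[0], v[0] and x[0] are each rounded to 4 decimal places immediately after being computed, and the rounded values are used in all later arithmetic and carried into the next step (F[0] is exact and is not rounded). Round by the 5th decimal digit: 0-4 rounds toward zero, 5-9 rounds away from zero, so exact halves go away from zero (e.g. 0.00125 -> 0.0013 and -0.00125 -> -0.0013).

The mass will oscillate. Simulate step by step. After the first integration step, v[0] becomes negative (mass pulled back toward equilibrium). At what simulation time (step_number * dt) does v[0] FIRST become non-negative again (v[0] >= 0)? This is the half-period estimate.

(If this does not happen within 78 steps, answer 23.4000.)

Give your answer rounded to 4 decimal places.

Step 0: x=[6.7000] v=[0.0000]
Step 1: x=[6.4660] v=[-0.7800]
Step 2: x=[6.0401] v=[-1.4196]
Step 3: x=[5.4990] v=[-1.8037]
Step 4: x=[4.9401] v=[-1.8631]
Step 5: x=[4.4639] v=[-1.5872]
Step 6: x=[4.1563] v=[-1.0255]
Step 7: x=[4.0725] v=[-0.2793]
Step 8: x=[4.2277] v=[0.5172]
First v>=0 after going negative at step 8, time=2.4000

Answer: 2.4000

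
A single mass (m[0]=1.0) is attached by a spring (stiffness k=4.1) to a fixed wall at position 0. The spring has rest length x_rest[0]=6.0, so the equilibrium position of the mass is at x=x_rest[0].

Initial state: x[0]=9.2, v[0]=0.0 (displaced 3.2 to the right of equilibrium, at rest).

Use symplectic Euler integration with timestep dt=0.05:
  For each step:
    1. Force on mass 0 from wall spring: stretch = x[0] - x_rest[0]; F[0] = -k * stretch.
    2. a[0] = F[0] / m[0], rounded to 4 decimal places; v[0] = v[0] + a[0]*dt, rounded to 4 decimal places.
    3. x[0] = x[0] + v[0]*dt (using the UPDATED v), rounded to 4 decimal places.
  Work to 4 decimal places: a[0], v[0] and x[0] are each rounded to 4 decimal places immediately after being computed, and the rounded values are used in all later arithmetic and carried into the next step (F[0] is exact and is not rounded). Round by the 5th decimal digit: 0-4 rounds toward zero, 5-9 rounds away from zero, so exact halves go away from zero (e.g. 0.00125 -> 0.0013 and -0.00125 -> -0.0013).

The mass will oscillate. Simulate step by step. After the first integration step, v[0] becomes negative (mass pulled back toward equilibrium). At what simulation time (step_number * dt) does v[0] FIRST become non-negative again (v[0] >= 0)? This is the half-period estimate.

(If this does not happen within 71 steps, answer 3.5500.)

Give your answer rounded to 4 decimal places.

Answer: 1.6000

Derivation:
Step 0: x=[9.2000] v=[0.0000]
Step 1: x=[9.1672] v=[-0.6560]
Step 2: x=[9.1019] v=[-1.3053]
Step 3: x=[9.0048] v=[-1.9412]
Step 4: x=[8.8769] v=[-2.5572]
Step 5: x=[8.7196] v=[-3.1470]
Step 6: x=[8.5344] v=[-3.7045]
Step 7: x=[8.3232] v=[-4.2241]
Step 8: x=[8.0882] v=[-4.7004]
Step 9: x=[7.8318] v=[-5.1285]
Step 10: x=[7.5566] v=[-5.5040]
Step 11: x=[7.2654] v=[-5.8231]
Step 12: x=[6.9613] v=[-6.0825]
Step 13: x=[6.6473] v=[-6.2796]
Step 14: x=[6.3267] v=[-6.4123]
Step 15: x=[6.0027] v=[-6.4793]
Step 16: x=[5.6787] v=[-6.4799]
Step 17: x=[5.3580] v=[-6.4140]
Step 18: x=[5.0439] v=[-6.2824]
Step 19: x=[4.7396] v=[-6.0864]
Step 20: x=[4.4482] v=[-5.8280]
Step 21: x=[4.1727] v=[-5.5099]
Step 22: x=[3.9159] v=[-5.1353]
Step 23: x=[3.6805] v=[-4.7081]
Step 24: x=[3.4689] v=[-4.2326]
Step 25: x=[3.2832] v=[-3.7137]
Step 26: x=[3.1254] v=[-3.1568]
Step 27: x=[2.9970] v=[-2.5675]
Step 28: x=[2.8994] v=[-1.9519]
Step 29: x=[2.8336] v=[-1.3163]
Step 30: x=[2.8002] v=[-0.6672]
Step 31: x=[2.7996] v=[-0.0112]
Step 32: x=[2.8318] v=[0.6449]
First v>=0 after going negative at step 32, time=1.6000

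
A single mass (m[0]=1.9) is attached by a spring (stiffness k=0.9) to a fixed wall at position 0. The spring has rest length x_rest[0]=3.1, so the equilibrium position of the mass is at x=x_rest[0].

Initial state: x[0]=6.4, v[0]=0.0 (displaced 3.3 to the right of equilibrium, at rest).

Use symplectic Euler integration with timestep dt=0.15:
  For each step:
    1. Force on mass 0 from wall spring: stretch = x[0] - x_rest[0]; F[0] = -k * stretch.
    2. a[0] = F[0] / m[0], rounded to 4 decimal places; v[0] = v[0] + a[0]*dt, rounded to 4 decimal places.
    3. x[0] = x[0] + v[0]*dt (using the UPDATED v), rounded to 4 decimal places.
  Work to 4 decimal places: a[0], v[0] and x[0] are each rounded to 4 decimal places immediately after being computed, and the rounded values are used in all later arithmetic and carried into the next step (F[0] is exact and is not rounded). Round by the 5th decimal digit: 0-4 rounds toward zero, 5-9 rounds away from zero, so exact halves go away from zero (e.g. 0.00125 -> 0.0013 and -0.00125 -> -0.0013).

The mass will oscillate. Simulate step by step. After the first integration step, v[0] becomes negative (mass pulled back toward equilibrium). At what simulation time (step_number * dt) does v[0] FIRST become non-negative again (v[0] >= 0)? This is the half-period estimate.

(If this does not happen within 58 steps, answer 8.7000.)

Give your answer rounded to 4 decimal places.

Step 0: x=[6.4000] v=[0.0000]
Step 1: x=[6.3648] v=[-0.2345]
Step 2: x=[6.2948] v=[-0.4665]
Step 3: x=[6.1908] v=[-0.6935]
Step 4: x=[6.0538] v=[-0.9131]
Step 5: x=[5.8854] v=[-1.1230]
Step 6: x=[5.6873] v=[-1.3209]
Step 7: x=[5.4616] v=[-1.5047]
Step 8: x=[5.2107] v=[-1.6725]
Step 9: x=[4.9373] v=[-1.8225]
Step 10: x=[4.6444] v=[-1.9530]
Step 11: x=[4.3350] v=[-2.0627]
Step 12: x=[4.0124] v=[-2.1505]
Step 13: x=[3.6801] v=[-2.2153]
Step 14: x=[3.3416] v=[-2.2565]
Step 15: x=[3.0005] v=[-2.2737]
Step 16: x=[2.6605] v=[-2.2666]
Step 17: x=[2.3252] v=[-2.2354]
Step 18: x=[1.9981] v=[-2.1804]
Step 19: x=[1.6828] v=[-2.1021]
Step 20: x=[1.3826] v=[-2.0014]
Step 21: x=[1.1007] v=[-1.8794]
Step 22: x=[0.8401] v=[-1.7374]
Step 23: x=[0.6036] v=[-1.5768]
Step 24: x=[0.3937] v=[-1.3994]
Step 25: x=[0.2126] v=[-1.2071]
Step 26: x=[0.0623] v=[-1.0019]
Step 27: x=[-0.0556] v=[-0.7861]
Step 28: x=[-0.1399] v=[-0.5619]
Step 29: x=[-0.1897] v=[-0.3317]
Step 30: x=[-0.2044] v=[-0.0980]
Step 31: x=[-0.1839] v=[0.1368]
First v>=0 after going negative at step 31, time=4.6500

Answer: 4.6500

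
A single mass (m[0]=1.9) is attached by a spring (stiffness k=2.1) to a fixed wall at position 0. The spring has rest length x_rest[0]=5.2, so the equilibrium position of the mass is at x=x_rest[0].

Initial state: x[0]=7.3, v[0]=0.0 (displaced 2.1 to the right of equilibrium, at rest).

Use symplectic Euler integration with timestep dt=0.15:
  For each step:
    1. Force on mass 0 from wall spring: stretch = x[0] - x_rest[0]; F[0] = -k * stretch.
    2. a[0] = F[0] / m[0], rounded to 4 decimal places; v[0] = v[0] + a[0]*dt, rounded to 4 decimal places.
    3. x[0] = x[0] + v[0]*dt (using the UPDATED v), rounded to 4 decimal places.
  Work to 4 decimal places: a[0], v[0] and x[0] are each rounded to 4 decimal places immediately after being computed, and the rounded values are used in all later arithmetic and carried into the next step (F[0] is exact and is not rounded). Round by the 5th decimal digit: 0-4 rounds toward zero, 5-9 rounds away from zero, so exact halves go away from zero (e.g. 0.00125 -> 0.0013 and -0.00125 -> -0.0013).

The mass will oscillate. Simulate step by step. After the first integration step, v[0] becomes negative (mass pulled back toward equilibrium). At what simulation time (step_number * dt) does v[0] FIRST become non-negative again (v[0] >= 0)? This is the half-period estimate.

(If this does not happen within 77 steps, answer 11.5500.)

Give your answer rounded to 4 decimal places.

Step 0: x=[7.3000] v=[0.0000]
Step 1: x=[7.2478] v=[-0.3482]
Step 2: x=[7.1446] v=[-0.6877]
Step 3: x=[6.9931] v=[-1.0101]
Step 4: x=[6.7970] v=[-1.3074]
Step 5: x=[6.5612] v=[-1.5722]
Step 6: x=[6.2915] v=[-1.7979]
Step 7: x=[5.9947] v=[-1.9789]
Step 8: x=[5.6781] v=[-2.1107]
Step 9: x=[5.3496] v=[-2.1900]
Step 10: x=[5.0174] v=[-2.2148]
Step 11: x=[4.6897] v=[-2.1845]
Step 12: x=[4.3747] v=[-2.0999]
Step 13: x=[4.0802] v=[-1.9631]
Step 14: x=[3.8136] v=[-1.7774]
Step 15: x=[3.5815] v=[-1.5476]
Step 16: x=[3.3896] v=[-1.2793]
Step 17: x=[3.2427] v=[-0.9792]
Step 18: x=[3.1445] v=[-0.6547]
Step 19: x=[3.0974] v=[-0.3139]
Step 20: x=[3.1026] v=[0.0347]
First v>=0 after going negative at step 20, time=3.0000

Answer: 3.0000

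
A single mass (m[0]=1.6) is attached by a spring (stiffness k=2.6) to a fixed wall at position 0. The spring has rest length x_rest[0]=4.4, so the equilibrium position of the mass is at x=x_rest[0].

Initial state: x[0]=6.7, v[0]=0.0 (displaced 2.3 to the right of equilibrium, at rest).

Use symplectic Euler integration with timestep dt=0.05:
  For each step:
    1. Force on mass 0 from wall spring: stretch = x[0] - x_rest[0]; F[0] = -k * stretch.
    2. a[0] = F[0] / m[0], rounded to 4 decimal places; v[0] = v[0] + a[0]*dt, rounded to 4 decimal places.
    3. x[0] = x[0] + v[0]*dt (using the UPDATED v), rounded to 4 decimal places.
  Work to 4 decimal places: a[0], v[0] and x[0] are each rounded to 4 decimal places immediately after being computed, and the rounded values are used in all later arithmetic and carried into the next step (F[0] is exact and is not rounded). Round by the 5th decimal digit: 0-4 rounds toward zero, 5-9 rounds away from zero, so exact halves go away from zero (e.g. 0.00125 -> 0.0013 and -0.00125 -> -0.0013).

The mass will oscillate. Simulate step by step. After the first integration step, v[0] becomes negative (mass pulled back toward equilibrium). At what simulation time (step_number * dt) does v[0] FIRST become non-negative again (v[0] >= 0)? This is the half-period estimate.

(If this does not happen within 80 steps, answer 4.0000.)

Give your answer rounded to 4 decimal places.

Answer: 2.5000

Derivation:
Step 0: x=[6.7000] v=[0.0000]
Step 1: x=[6.6907] v=[-0.1869]
Step 2: x=[6.6721] v=[-0.3730]
Step 3: x=[6.6442] v=[-0.5576]
Step 4: x=[6.6072] v=[-0.7399]
Step 5: x=[6.5612] v=[-0.9192]
Step 6: x=[6.5065] v=[-1.0948]
Step 7: x=[6.4432] v=[-1.2660]
Step 8: x=[6.3716] v=[-1.4320]
Step 9: x=[6.2920] v=[-1.5922]
Step 10: x=[6.2047] v=[-1.7459]
Step 11: x=[6.1101] v=[-1.8925]
Step 12: x=[6.0085] v=[-2.0314]
Step 13: x=[5.9004] v=[-2.1621]
Step 14: x=[5.7862] v=[-2.2840]
Step 15: x=[5.6664] v=[-2.3966]
Step 16: x=[5.5414] v=[-2.4995]
Step 17: x=[5.4118] v=[-2.5922]
Step 18: x=[5.2781] v=[-2.6744]
Step 19: x=[5.1408] v=[-2.7457]
Step 20: x=[5.0005] v=[-2.8059]
Step 21: x=[4.8578] v=[-2.8547]
Step 22: x=[4.7132] v=[-2.8919]
Step 23: x=[4.5673] v=[-2.9174]
Step 24: x=[4.4208] v=[-2.9310]
Step 25: x=[4.2742] v=[-2.9327]
Step 26: x=[4.1281] v=[-2.9225]
Step 27: x=[3.9831] v=[-2.9004]
Step 28: x=[3.8398] v=[-2.8665]
Step 29: x=[3.6988] v=[-2.8210]
Step 30: x=[3.5606] v=[-2.7640]
Step 31: x=[3.4258] v=[-2.6958]
Step 32: x=[3.2950] v=[-2.6166]
Step 33: x=[3.1687] v=[-2.5268]
Step 34: x=[3.0474] v=[-2.4268]
Step 35: x=[2.9316] v=[-2.3169]
Step 36: x=[2.8217] v=[-2.1976]
Step 37: x=[2.7182] v=[-2.0694]
Step 38: x=[2.6216] v=[-1.9328]
Step 39: x=[2.5322] v=[-1.7883]
Step 40: x=[2.4504] v=[-1.6365]
Step 41: x=[2.3765] v=[-1.4781]
Step 42: x=[2.3108] v=[-1.3137]
Step 43: x=[2.2536] v=[-1.1440]
Step 44: x=[2.2051] v=[-0.9696]
Step 45: x=[2.1655] v=[-0.7913]
Step 46: x=[2.1350] v=[-0.6097]
Step 47: x=[2.1137] v=[-0.4257]
Step 48: x=[2.1017] v=[-0.2399]
Step 49: x=[2.0990] v=[-0.0532]
Step 50: x=[2.1057] v=[0.1338]
First v>=0 after going negative at step 50, time=2.5000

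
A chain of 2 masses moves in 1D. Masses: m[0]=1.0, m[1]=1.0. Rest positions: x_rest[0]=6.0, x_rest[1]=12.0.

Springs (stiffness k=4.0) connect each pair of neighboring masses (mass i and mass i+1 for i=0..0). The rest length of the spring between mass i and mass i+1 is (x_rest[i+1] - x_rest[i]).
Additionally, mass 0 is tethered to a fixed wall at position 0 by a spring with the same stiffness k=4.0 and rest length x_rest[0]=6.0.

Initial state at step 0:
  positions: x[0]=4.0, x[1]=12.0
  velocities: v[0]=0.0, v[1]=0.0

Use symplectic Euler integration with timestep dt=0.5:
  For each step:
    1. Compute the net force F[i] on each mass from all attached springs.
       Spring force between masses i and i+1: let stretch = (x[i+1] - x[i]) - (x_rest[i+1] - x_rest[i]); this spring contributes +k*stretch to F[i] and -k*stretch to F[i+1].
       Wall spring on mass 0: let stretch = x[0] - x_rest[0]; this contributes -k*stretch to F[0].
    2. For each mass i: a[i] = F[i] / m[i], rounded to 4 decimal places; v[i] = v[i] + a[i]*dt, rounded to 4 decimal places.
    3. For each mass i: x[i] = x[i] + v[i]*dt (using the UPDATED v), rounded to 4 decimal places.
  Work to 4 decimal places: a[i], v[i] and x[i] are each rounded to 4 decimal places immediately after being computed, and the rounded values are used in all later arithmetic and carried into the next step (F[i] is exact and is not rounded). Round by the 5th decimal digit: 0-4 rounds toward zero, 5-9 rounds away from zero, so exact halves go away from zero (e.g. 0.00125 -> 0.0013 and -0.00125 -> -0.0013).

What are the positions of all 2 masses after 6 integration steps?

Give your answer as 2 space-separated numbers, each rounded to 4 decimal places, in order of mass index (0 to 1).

Answer: 4.0000 14.0000

Derivation:
Step 0: x=[4.0000 12.0000] v=[0.0000 0.0000]
Step 1: x=[8.0000 10.0000] v=[8.0000 -4.0000]
Step 2: x=[6.0000 12.0000] v=[-4.0000 4.0000]
Step 3: x=[4.0000 14.0000] v=[-4.0000 4.0000]
Step 4: x=[8.0000 12.0000] v=[8.0000 -4.0000]
Step 5: x=[8.0000 12.0000] v=[0.0000 0.0000]
Step 6: x=[4.0000 14.0000] v=[-8.0000 4.0000]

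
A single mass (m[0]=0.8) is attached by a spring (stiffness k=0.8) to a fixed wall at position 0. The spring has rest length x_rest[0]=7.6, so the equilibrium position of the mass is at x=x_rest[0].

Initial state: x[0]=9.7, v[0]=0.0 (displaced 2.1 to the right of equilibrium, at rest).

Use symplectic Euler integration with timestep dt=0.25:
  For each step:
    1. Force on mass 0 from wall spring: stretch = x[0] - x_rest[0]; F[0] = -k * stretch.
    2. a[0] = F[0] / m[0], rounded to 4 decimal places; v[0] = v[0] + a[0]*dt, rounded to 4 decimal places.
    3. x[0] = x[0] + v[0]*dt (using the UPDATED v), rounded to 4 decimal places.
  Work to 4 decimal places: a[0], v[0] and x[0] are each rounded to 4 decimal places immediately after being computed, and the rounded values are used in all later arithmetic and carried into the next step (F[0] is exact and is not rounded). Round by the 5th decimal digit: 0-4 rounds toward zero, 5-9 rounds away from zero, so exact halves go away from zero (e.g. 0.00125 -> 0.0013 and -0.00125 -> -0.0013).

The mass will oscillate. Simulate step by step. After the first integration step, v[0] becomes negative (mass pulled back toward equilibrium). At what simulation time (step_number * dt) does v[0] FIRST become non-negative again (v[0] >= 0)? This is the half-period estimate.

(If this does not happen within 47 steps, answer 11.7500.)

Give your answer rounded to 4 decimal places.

Answer: 3.2500

Derivation:
Step 0: x=[9.7000] v=[0.0000]
Step 1: x=[9.5688] v=[-0.5250]
Step 2: x=[9.3145] v=[-1.0172]
Step 3: x=[8.9531] v=[-1.4458]
Step 4: x=[8.5071] v=[-1.7841]
Step 5: x=[8.0044] v=[-2.0109]
Step 6: x=[7.4764] v=[-2.1120]
Step 7: x=[6.9561] v=[-2.0811]
Step 8: x=[6.4761] v=[-1.9201]
Step 9: x=[6.0663] v=[-1.6391]
Step 10: x=[5.7524] v=[-1.2557]
Step 11: x=[5.5540] v=[-0.7938]
Step 12: x=[5.4834] v=[-0.2823]
Step 13: x=[5.5451] v=[0.2469]
First v>=0 after going negative at step 13, time=3.2500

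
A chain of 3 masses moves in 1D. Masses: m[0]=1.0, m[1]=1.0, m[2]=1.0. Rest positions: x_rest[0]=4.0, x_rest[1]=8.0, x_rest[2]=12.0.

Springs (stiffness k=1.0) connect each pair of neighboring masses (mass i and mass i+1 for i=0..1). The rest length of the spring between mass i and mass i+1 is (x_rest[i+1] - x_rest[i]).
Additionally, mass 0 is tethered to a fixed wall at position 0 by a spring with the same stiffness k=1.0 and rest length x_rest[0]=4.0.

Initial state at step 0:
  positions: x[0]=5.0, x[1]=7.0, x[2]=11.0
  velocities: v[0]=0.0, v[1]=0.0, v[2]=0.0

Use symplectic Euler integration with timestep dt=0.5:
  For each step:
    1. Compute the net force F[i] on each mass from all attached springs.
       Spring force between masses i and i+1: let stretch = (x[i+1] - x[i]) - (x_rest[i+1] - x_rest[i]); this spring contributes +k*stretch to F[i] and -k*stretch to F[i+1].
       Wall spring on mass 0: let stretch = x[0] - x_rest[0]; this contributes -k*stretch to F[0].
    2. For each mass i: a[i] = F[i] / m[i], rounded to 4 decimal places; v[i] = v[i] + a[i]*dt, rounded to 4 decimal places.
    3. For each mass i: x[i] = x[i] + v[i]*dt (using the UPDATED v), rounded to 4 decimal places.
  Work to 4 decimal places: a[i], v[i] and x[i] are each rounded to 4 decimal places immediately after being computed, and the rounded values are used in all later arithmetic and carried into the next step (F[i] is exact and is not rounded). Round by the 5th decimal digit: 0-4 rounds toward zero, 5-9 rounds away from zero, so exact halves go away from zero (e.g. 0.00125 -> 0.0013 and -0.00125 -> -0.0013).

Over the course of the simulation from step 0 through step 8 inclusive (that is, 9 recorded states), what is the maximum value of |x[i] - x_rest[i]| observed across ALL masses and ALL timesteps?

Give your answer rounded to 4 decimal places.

Step 0: x=[5.0000 7.0000 11.0000] v=[0.0000 0.0000 0.0000]
Step 1: x=[4.2500 7.5000 11.0000] v=[-1.5000 1.0000 0.0000]
Step 2: x=[3.2500 8.0625 11.1250] v=[-2.0000 1.1250 0.2500]
Step 3: x=[2.6406 8.1875 11.4844] v=[-1.2188 0.2500 0.7188]
Step 4: x=[2.7578 7.7500 12.0196] v=[0.2344 -0.8750 1.0704]
Step 5: x=[3.4336 7.1319 12.4874] v=[1.3516 -1.2363 0.9356]
Step 6: x=[4.1756 6.9281 12.6164] v=[1.4840 -0.4077 0.2579]
Step 7: x=[4.5619 7.4582 12.3233] v=[0.7725 1.0602 -0.5863]
Step 8: x=[4.5318 8.4805 11.8139] v=[-0.0603 2.0446 -1.0189]
Max displacement = 1.3594

Answer: 1.3594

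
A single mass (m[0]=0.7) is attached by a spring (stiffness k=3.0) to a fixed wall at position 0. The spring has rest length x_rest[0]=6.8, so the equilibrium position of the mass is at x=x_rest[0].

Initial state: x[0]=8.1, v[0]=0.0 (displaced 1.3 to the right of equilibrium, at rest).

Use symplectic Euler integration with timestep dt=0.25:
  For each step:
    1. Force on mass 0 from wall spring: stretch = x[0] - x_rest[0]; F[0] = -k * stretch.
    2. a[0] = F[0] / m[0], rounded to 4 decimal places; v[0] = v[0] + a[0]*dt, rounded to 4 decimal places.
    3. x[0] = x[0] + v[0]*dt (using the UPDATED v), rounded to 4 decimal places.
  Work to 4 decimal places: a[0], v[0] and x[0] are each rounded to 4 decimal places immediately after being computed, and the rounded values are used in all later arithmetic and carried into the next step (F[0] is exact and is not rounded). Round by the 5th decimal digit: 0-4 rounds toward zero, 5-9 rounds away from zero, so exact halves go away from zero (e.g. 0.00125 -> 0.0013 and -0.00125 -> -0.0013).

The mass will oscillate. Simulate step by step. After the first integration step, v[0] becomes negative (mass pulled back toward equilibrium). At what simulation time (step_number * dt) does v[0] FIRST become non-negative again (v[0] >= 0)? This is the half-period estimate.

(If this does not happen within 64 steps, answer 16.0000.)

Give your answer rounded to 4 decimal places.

Answer: 1.7500

Derivation:
Step 0: x=[8.1000] v=[0.0000]
Step 1: x=[7.7518] v=[-1.3929]
Step 2: x=[7.1486] v=[-2.4127]
Step 3: x=[6.4521] v=[-2.7862]
Step 4: x=[5.8487] v=[-2.4135]
Step 5: x=[5.5001] v=[-1.3943]
Step 6: x=[5.4997] v=[-0.0016]
Step 7: x=[5.8476] v=[1.3916]
First v>=0 after going negative at step 7, time=1.7500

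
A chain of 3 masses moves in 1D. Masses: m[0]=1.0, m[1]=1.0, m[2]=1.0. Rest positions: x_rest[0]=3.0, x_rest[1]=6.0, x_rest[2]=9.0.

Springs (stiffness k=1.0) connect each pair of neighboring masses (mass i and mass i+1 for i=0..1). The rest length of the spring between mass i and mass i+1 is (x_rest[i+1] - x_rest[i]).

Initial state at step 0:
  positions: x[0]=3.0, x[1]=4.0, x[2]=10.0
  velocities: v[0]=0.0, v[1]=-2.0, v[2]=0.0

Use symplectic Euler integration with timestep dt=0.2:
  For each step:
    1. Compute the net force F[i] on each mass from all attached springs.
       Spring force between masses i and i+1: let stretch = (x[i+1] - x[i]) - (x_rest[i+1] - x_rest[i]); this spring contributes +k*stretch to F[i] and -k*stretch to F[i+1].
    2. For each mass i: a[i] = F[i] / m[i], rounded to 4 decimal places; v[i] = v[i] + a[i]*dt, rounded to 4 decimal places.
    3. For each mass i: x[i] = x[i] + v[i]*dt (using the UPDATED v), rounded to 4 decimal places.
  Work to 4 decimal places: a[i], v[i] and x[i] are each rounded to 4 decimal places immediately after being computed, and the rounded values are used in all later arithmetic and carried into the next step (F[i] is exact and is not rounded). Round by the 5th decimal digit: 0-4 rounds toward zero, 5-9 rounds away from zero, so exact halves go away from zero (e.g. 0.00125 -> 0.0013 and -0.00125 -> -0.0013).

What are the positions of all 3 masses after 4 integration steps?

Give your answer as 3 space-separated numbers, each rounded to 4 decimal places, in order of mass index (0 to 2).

Answer: 2.2096 4.3572 8.8331

Derivation:
Step 0: x=[3.0000 4.0000 10.0000] v=[0.0000 -2.0000 0.0000]
Step 1: x=[2.9200 3.8000 9.8800] v=[-0.4000 -1.0000 -0.6000]
Step 2: x=[2.7552 3.8080 9.6368] v=[-0.8240 0.0400 -1.2160]
Step 3: x=[2.5125 4.0070 9.2804] v=[-1.2134 0.9952 -1.7818]
Step 4: x=[2.2096 4.3572 8.8331] v=[-1.5145 1.7510 -2.2365]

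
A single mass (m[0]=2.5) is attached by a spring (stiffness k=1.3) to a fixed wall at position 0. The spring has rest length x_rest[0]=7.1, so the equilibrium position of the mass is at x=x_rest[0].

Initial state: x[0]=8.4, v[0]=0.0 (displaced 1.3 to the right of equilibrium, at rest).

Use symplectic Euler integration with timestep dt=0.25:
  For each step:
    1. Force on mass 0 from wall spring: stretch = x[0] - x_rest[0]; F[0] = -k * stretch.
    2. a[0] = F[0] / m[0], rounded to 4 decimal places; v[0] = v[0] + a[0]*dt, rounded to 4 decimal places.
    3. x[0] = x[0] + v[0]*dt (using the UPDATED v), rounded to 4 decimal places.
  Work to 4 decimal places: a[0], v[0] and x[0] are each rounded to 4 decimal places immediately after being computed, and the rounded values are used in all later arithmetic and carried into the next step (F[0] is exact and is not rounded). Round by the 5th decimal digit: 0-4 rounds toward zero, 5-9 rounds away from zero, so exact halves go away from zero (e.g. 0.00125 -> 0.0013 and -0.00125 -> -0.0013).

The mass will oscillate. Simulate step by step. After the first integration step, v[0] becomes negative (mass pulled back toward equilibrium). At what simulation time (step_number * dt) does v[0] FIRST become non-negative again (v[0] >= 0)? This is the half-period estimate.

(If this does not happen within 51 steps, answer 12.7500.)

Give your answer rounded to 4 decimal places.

Step 0: x=[8.4000] v=[0.0000]
Step 1: x=[8.3578] v=[-0.1690]
Step 2: x=[8.2747] v=[-0.3325]
Step 3: x=[8.1534] v=[-0.4852]
Step 4: x=[7.9979] v=[-0.6222]
Step 5: x=[7.8132] v=[-0.7389]
Step 6: x=[7.6053] v=[-0.8316]
Step 7: x=[7.3810] v=[-0.8973]
Step 8: x=[7.1476] v=[-0.9338]
Step 9: x=[6.9126] v=[-0.9400]
Step 10: x=[6.6837] v=[-0.9157]
Step 11: x=[6.4683] v=[-0.8616]
Step 12: x=[6.2734] v=[-0.7795]
Step 13: x=[6.1054] v=[-0.6721]
Step 14: x=[5.9697] v=[-0.5428]
Step 15: x=[5.8707] v=[-0.3959]
Step 16: x=[5.8117] v=[-0.2361]
Step 17: x=[5.7946] v=[-0.0686]
Step 18: x=[5.8199] v=[0.1011]
First v>=0 after going negative at step 18, time=4.5000

Answer: 4.5000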